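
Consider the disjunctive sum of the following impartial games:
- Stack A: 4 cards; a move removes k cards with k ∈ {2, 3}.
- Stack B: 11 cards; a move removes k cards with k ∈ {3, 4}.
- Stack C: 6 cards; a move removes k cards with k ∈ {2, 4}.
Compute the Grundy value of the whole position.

For stack A, compute g(0), g(1), … with moves {2, 3}:
g(0) = mex{} = 0
g(1) = mex{} = 0
g(2) = mex{0} = 1
g(3) = mex{0} = 1
g(4) = mex{0,1} = 2
So g(4) = 2.
For stack B, compute g(0), g(1), … with moves {3, 4}:
k:     0  1  2  3  4  5  6  7  8  9 10 11
g(k):  0  0  0  1  1  1  2  0  0  0  1  1
So g(11) = 1.
Build the Grundy sequence for stack C with g(k) = mex{g(k−s) : s ∈ {2, 4}, s ≤ k}:
k:     0  1  2  3  4  5  6
g(k):  0  0  1  1  2  2  0
So g(6) = 0.
By the Sprague-Grundy theorem, the Grundy value of a sum of independent games is the XOR of the component values.
Combined value = 2 ⊕ 1 ⊕ 0 = 3.

3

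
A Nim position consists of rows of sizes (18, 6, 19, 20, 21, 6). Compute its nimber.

Nim-sum: 18 XOR 6 XOR 19 XOR 20 XOR 21 XOR 6 = 0.

0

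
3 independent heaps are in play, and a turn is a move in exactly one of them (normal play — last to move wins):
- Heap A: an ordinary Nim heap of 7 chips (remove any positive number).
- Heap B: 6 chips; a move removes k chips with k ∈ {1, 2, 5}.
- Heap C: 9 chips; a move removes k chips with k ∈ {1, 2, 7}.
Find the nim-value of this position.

7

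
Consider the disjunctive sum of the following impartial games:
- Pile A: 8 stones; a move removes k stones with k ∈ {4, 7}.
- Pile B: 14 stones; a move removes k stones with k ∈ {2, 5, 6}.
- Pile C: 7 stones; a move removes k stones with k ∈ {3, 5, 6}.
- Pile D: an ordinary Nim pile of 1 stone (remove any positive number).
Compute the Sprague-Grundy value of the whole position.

For pile A, compute g(0), g(1), … with moves {4, 7}:
g(0) = mex{} = 0
g(1) = mex{} = 0
g(2) = mex{} = 0
g(3) = mex{} = 0
g(4) = mex{0} = 1
g(5) = mex{0} = 1
g(6) = mex{0} = 1
g(7) = mex{0} = 1
g(8) = mex{0,1} = 2
So g(8) = 2.
Build the Grundy sequence for pile B with g(k) = mex{g(k−s) : s ∈ {2, 5, 6}, s ≤ k}:
g(0) = mex{} = 0
g(1) = mex{} = 0
g(2) = mex{0} = 1
g(3) = mex{0} = 1
g(4) = mex{1} = 0
g(5) = mex{0,1} = 2
g(6) = mex{0} = 1
g(7) = mex{0,1,2} = 3
g(8) = mex{1} = 0
g(9) = mex{0,1,3} = 2
g(10) = mex{0,2} = 1
g(11) = mex{1,2} = 0
g(12) = mex{1,3} = 0
g(13) = mex{0,3} = 1
g(14) = mex{0,2} = 1
So g(14) = 1.
Grundy values for pile C (subtraction set {3, 5, 6}):
g(0) = mex{} = 0
g(1) = mex{} = 0
g(2) = mex{} = 0
g(3) = mex{0} = 1
g(4) = mex{0} = 1
g(5) = mex{0} = 1
g(6) = mex{0,1} = 2
g(7) = mex{0,1} = 2
So g(7) = 2.
Pile D is a plain Nim pile of size 1, so its Grundy value is 1.
The value of a disjunctive sum is the nim-sum of the parts.
Combined value = 2 ⊕ 1 ⊕ 2 ⊕ 1 = 0.

0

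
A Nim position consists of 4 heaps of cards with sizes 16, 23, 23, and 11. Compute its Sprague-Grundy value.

27

Compute the nim-sum pairwise:
16 ^ 23 = 7
7 ^ 23 = 16
16 ^ 11 = 27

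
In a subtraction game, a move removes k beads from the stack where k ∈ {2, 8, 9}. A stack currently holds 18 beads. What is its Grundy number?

1

Compute g(0), g(1), … for moves {2, 8, 9}:
k:     0  1  2  3  4  5  6  7  8  9 10 11 12 13 14 15 16 17 18
g(k):  0  0  1  1  0  0  1  1  2  2  3  0  2  1  3  0  0  1  1
So g(18) = 1.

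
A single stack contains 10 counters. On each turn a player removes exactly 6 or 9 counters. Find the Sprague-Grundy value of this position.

1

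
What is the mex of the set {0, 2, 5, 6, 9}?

1

0 is in the set but 1 is not, so the mex is 1.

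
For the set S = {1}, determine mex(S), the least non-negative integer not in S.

0

0 is not in the set, so the mex is 0.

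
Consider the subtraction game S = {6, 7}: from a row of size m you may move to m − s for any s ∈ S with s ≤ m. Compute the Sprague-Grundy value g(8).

1

Grundy values for subtraction set {6, 7}:
g(0) = mex{} = 0
g(1) = mex{} = 0
g(2) = mex{} = 0
g(3) = mex{} = 0
g(4) = mex{} = 0
g(5) = mex{} = 0
g(6) = mex{0} = 1
g(7) = mex{0} = 1
g(8) = mex{0} = 1
So g(8) = 1.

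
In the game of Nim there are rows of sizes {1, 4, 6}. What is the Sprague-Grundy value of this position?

Nim-sum: 1 ^ 4 ^ 6 = 3.

3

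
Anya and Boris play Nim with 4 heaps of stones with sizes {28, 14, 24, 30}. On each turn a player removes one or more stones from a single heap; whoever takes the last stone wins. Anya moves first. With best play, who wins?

Write each in binary and XOR column by column:
  11100  (28)
  01110  (14)
  11000  (24)
  11110  (30)
  -----
  10100  (20)
The nim-sum is 20 ≠ 0, so this is an N-position: the player to move can win; Anya has a winning move.

Anya wins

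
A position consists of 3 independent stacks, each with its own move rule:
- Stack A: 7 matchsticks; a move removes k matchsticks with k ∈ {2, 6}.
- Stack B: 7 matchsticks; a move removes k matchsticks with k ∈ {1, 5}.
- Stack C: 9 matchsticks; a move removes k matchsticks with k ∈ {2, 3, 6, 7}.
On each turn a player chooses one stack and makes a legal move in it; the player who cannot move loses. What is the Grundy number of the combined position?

For stack A, compute g(0), g(1), … with moves {2, 6}:
k:     0  1  2  3  4  5  6  7
g(k):  0  0  1  1  0  0  1  1
So g(7) = 1.
Grundy values for stack B (subtraction set {1, 5}):
g(0) = mex{} = 0
g(1) = mex{0} = 1
g(2) = mex{1} = 0
g(3) = mex{0} = 1
g(4) = mex{1} = 0
g(5) = mex{0} = 1
g(6) = mex{1} = 0
g(7) = mex{0} = 1
So g(7) = 1.
For stack C, compute g(0), g(1), … with moves {2, 3, 6, 7}:
g(0) = mex{} = 0
g(1) = mex{} = 0
g(2) = mex{0} = 1
g(3) = mex{0} = 1
g(4) = mex{0,1} = 2
g(5) = mex{1} = 0
g(6) = mex{0,1,2} = 3
g(7) = mex{0,2} = 1
g(8) = mex{0,1,3} = 2
g(9) = mex{1,3} = 0
So g(9) = 0.
The value of a disjunctive sum is the nim-sum of the parts.
Combined value = 1 ⊕ 1 ⊕ 0 = 0.

0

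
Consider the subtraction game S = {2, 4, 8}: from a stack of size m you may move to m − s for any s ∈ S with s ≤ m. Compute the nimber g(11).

2

Build the Grundy sequence with g(k) = mex{g(k−s) : s ∈ {2, 4, 8}, s ≤ k}:
g(0) = mex{} = 0
g(1) = mex{} = 0
g(2) = mex{0} = 1
g(3) = mex{0} = 1
g(4) = mex{0,1} = 2
g(5) = mex{0,1} = 2
g(6) = mex{1,2} = 0
g(7) = mex{1,2} = 0
g(8) = mex{0,2} = 1
g(9) = mex{0,2} = 1
g(10) = mex{0,1} = 2
g(11) = mex{0,1} = 2
So g(11) = 2.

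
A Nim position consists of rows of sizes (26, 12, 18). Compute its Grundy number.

4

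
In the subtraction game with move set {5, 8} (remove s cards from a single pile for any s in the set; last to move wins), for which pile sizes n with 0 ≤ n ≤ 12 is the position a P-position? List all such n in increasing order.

0, 1, 2, 3, 4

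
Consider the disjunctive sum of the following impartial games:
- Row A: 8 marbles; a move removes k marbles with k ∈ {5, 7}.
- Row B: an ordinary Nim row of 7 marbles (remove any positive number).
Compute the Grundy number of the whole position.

6

Grundy values for row A (subtraction set {5, 7}):
k:     0  1  2  3  4  5  6  7  8
g(k):  0  0  0  0  0  1  1  1  1
So g(8) = 1.
Row B is a plain Nim row of size 7, so its Grundy value is 7.
By the Sprague-Grundy theorem, the Grundy value of a sum of independent games is the XOR of the component values.
Combined value = 1 ⊕ 7 = 6.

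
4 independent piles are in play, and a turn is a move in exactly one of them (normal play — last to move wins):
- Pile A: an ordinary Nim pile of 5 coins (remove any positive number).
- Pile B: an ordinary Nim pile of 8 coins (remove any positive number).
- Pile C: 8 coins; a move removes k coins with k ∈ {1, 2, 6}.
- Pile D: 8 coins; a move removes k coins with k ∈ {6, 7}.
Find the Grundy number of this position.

13

Pile A is a plain Nim pile of size 5, so its Grundy value is 5.
Pile B is a plain Nim pile of size 8, so its Grundy value is 8.
Build the Grundy sequence for pile C with g(k) = mex{g(k−s) : s ∈ {1, 2, 6}, s ≤ k}:
k:     0  1  2  3  4  5  6  7  8
g(k):  0  1  2  0  1  2  3  0  1
So g(8) = 1.
For pile D, compute g(0), g(1), … with moves {6, 7}:
k:     0  1  2  3  4  5  6  7  8
g(k):  0  0  0  0  0  0  1  1  1
So g(8) = 1.
By the Sprague-Grundy theorem, the Grundy value of a sum of independent games is the XOR of the component values.
Combined value = 5 XOR 8 XOR 1 XOR 1 = 13.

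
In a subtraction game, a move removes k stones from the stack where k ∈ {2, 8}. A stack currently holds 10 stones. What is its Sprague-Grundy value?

0

Build the Grundy sequence with g(k) = mex{g(k−s) : s ∈ {2, 8}, s ≤ k}:
k:     0  1  2  3  4  5  6  7  8  9 10
g(k):  0  0  1  1  0  0  1  1  2  2  0
So g(10) = 0.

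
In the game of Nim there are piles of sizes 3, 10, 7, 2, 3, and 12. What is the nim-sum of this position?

In binary:
  0011  (3)
  1010  (10)
  0111  (7)
  0010  (2)
  0011  (3)
  1100  (12)
  ----
  0011  (3)

3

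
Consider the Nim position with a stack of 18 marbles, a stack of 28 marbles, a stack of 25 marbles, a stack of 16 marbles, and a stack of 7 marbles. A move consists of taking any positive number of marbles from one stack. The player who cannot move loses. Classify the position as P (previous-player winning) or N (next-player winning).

Compute the nim-sum pairwise:
18 ⊕ 28 = 14
14 ⊕ 25 = 23
23 ⊕ 16 = 7
7 ⊕ 7 = 0
The nim-sum is 0, so this is a P-position: the player to move is in a losing position under optimal play.

P-position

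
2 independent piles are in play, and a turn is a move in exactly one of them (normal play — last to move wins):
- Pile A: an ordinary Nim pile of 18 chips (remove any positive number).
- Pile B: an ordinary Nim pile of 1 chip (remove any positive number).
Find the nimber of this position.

Pile A is a plain Nim pile of size 18, so its Grundy value is 18.
Pile B is a plain Nim pile of size 1, so its Grundy value is 1.
The value of a disjunctive sum is the nim-sum of the parts.
Combined value = 18 XOR 1 = 19.

19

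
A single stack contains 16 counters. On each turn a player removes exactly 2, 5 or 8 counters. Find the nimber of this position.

1

Build the Grundy sequence with g(k) = mex{g(k−s) : s ∈ {2, 5, 8}, s ≤ k}:
k:     0  1  2  3  4  5  6  7  8  9 10 11 12 13 14 15 16
g(k):  0  0  1  1  0  2  1  0  2  1  0  0  1  1  0  2  1
So g(16) = 1.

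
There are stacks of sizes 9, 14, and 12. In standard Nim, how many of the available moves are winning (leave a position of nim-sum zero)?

3

Compute the nim-sum pairwise:
9 XOR 14 = 7
7 XOR 12 = 11
The overall nim-sum is X = 11. A stack of size p has a winning move iff p XOR X < p (reduce it to p XOR X).
  9: 9 XOR 11 = 2 < 9 — winning move (to 2).
  14: 14 XOR 11 = 5 < 14 — winning move (to 5).
  12: 12 XOR 11 = 7 < 12 — winning move (to 7).
That gives 3 winning moves.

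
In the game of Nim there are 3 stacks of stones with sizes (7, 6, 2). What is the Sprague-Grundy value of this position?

Compute the nim-sum pairwise:
7 XOR 6 = 1
1 XOR 2 = 3

3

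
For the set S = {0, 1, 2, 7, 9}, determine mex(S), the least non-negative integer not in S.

The values 0, 1, 2 are all present; 3 is the first non-negative integer missing from the set.

3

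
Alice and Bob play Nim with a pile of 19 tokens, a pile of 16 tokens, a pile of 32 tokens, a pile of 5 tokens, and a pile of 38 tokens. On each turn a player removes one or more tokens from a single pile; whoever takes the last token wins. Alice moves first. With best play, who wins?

Bob wins

Bitwise XOR of the heap sizes:
  010011  (19)
  010000  (16)
  100000  (32)
  000101  (5)
  100110  (38)
  ------
  000000  (0)
The nim-sum is 0, so this is a P-position: the player to move is in a losing position under optimal play; Alice is about to move from it and so loses — Bob wins.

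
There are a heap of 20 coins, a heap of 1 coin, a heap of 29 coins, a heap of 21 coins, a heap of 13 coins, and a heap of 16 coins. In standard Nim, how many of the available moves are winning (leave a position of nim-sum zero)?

Nim-sum: 20 XOR 1 XOR 29 XOR 21 XOR 13 XOR 16 = 0.
The nim-sum is already 0, so every move leaves a nonzero nim-sum — there are no winning moves.

0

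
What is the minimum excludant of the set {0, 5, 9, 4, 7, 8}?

1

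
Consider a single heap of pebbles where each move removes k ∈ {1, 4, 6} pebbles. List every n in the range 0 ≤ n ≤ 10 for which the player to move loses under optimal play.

0, 2, 5, 7, 10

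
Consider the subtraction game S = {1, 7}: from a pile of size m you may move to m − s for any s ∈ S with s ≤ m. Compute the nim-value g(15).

Grundy values for subtraction set {1, 7}:
k:     0  1  2  3  4  5  6  7  8  9 10 11 12 13 14 15
g(k):  0  1  0  1  0  1  0  1  0  1  0  1  0  1  0  1
So g(15) = 1.

1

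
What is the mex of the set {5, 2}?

0

0 is not in the set, so the mex is 0.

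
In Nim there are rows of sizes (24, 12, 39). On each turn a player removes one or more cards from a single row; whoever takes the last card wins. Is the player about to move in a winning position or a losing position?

Compute the nim-sum pairwise:
24 XOR 12 = 20
20 XOR 39 = 51
The nim-sum is 51 ≠ 0, so this is an N-position: the player to move can win.

Winning position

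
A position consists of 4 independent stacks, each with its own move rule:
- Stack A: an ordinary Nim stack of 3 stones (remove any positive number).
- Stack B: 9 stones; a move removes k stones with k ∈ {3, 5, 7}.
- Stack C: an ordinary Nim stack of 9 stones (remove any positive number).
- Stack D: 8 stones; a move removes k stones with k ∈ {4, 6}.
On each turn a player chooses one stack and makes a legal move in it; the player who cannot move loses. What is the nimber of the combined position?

Stack A is a plain Nim stack of size 3, so its Grundy value is 3.
For stack B, compute g(0), g(1), … with moves {3, 5, 7}:
g(0) = mex{} = 0
g(1) = mex{} = 0
g(2) = mex{} = 0
g(3) = mex{0} = 1
g(4) = mex{0} = 1
g(5) = mex{0} = 1
g(6) = mex{0,1} = 2
g(7) = mex{0,1} = 2
g(8) = mex{0,1} = 2
g(9) = mex{0,1,2} = 3
So g(9) = 3.
Stack C is a plain Nim stack of size 9, so its Grundy value is 9.
For stack D, compute g(0), g(1), … with moves {4, 6}:
k:     0  1  2  3  4  5  6  7  8
g(k):  0  0  0  0  1  1  1  1  2
So g(8) = 2.
By the Sprague-Grundy theorem, the Grundy value of a sum of independent games is the XOR of the component values.
Combined value = 3 XOR 3 XOR 9 XOR 2 = 11.

11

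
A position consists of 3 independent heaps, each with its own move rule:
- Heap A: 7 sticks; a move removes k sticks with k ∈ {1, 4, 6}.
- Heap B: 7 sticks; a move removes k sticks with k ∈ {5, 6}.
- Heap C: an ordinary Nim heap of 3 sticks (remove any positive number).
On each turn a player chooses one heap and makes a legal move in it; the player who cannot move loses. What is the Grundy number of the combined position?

2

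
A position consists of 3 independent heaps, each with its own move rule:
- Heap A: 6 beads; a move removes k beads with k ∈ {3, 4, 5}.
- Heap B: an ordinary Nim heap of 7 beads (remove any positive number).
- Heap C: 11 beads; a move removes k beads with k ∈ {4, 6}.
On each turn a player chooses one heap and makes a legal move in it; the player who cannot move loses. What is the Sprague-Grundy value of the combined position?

Build the Grundy sequence for heap A with g(k) = mex{g(k−s) : s ∈ {3, 4, 5}, s ≤ k}:
k:     0  1  2  3  4  5  6
g(k):  0  0  0  1  1  1  2
So g(6) = 2.
Heap B is a plain Nim heap of size 7, so its Grundy value is 7.
Build the Grundy sequence for heap C with g(k) = mex{g(k−s) : s ∈ {4, 6}, s ≤ k}:
k:     0  1  2  3  4  5  6  7  8  9 10 11
g(k):  0  0  0  0  1  1  1  1  2  2  0  0
So g(11) = 0.
The value of a disjunctive sum is the nim-sum of the parts.
Combined value = 2 XOR 7 XOR 0 = 5.

5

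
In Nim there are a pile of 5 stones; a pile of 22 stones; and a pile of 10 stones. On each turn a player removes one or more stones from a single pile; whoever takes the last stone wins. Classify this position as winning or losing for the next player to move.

Nim-sum: 5 ^ 22 ^ 10 = 25.
The nim-sum is 25 ≠ 0, so this is an N-position: the player to move can win.

Winning position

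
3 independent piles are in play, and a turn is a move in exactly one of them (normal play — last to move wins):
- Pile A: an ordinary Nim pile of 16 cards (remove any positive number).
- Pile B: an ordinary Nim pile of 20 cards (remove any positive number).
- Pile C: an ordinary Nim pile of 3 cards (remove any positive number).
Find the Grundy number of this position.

7

Pile A is a plain Nim pile of size 16, so its Grundy value is 16.
Pile B is a plain Nim pile of size 20, so its Grundy value is 20.
Pile C is a plain Nim pile of size 3, so its Grundy value is 3.
By the Sprague-Grundy theorem, the Grundy value of a sum of independent games is the XOR of the component values.
Combined value = 16 ⊕ 20 ⊕ 3 = 7.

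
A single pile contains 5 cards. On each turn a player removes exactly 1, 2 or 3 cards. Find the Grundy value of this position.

Build the Grundy sequence with g(k) = mex{g(k−s) : s ∈ {1, 2, 3}, s ≤ k}:
g(0) = mex{} = 0
g(1) = mex{0} = 1
g(2) = mex{0,1} = 2
g(3) = mex{0,1,2} = 3
g(4) = mex{1,2,3} = 0
g(5) = mex{0,2,3} = 1
So g(5) = 1.

1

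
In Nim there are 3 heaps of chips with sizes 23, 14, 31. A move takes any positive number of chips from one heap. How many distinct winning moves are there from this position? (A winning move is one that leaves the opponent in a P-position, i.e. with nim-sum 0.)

3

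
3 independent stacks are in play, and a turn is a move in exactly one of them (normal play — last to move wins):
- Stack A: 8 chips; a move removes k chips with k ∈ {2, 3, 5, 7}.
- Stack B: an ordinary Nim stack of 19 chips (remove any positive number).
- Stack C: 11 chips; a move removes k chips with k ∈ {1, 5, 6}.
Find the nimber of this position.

23

Grundy values for stack A (subtraction set {2, 3, 5, 7}):
k:     0  1  2  3  4  5  6  7  8
g(k):  0  0  1  1  2  2  3  3  4
So g(8) = 4.
Stack B is a plain Nim stack of size 19, so its Grundy value is 19.
Grundy values for stack C (subtraction set {1, 5, 6}):
k:     0  1  2  3  4  5  6  7  8  9 10 11
g(k):  0  1  0  1  0  1  2  3  2  3  2  0
So g(11) = 0.
By the Sprague-Grundy theorem, the Grundy value of a sum of independent games is the XOR of the component values.
Combined value = 4 XOR 19 XOR 0 = 23.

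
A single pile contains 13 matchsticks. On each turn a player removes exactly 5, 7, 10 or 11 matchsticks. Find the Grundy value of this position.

Compute g(0), g(1), … for moves {5, 7, 10, 11}:
g(0) = mex{} = 0
g(1) = mex{} = 0
g(2) = mex{} = 0
g(3) = mex{} = 0
g(4) = mex{} = 0
g(5) = mex{0} = 1
g(6) = mex{0} = 1
g(7) = mex{0} = 1
g(8) = mex{0} = 1
g(9) = mex{0} = 1
g(10) = mex{0,1} = 2
g(11) = mex{0,1} = 2
g(12) = mex{0,1} = 2
g(13) = mex{0,1} = 2
So g(13) = 2.

2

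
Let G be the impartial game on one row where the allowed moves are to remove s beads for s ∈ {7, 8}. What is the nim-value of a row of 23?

1

Grundy values for subtraction set {7, 8}:
k:     0  1  2  3  4  5  6  7  8  9 10 11 12 13 14 15 16 17 18 19 20 21 22 23
g(k):  0  0  0  0  0  0  0  1  1  1  1  1  1  1  2  0  0  0  0  0  0  0  1  1
So g(23) = 1.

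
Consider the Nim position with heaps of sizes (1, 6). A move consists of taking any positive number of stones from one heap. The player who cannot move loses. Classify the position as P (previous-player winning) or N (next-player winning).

In binary:
  001  (1)
  110  (6)
  ---
  111  (7)
The nim-sum is 7 ≠ 0, so this is an N-position: the player to move can win.

N-position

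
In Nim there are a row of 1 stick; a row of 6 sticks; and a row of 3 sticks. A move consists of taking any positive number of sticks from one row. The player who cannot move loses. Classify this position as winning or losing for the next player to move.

Compute the nim-sum pairwise:
1 ⊕ 6 = 7
7 ⊕ 3 = 4
The nim-sum is 4 ≠ 0, so this is an N-position: the player to move can win.

Winning position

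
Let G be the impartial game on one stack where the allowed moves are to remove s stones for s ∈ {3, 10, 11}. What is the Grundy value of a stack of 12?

Build the Grundy sequence with g(k) = mex{g(k−s) : s ∈ {3, 10, 11}, s ≤ k}:
k:     0  1  2  3  4  5  6  7  8  9 10 11 12
g(k):  0  0  0  1  1  1  0  0  0  1  1  1  2
So g(12) = 2.

2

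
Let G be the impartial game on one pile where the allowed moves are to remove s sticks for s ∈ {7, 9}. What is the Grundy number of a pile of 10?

1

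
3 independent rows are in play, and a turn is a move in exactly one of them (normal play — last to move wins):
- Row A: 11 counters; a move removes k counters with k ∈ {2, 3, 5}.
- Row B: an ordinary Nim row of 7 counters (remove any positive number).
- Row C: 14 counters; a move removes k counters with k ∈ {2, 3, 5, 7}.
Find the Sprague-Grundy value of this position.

Grundy values for row A (subtraction set {2, 3, 5}):
g(0) = mex{} = 0
g(1) = mex{} = 0
g(2) = mex{0} = 1
g(3) = mex{0} = 1
g(4) = mex{0,1} = 2
g(5) = mex{0,1} = 2
g(6) = mex{0,1,2} = 3
g(7) = mex{1,2} = 0
g(8) = mex{1,2,3} = 0
g(9) = mex{0,2,3} = 1
g(10) = mex{0,2} = 1
g(11) = mex{0,1,3} = 2
So g(11) = 2.
Row B is a plain Nim row of size 7, so its Grundy value is 7.
For row C, compute g(0), g(1), … with moves {2, 3, 5, 7}:
k:     0  1  2  3  4  5  6  7  8  9 10 11 12 13 14
g(k):  0  0  1  1  2  2  3  3  4  0  0  1  1  2  2
So g(14) = 2.
By the Sprague-Grundy theorem, the Grundy value of a sum of independent games is the XOR of the component values.
Combined value = 2 XOR 7 XOR 2 = 7.

7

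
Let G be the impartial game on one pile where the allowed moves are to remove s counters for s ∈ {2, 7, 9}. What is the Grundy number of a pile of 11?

Compute g(0), g(1), … for moves {2, 7, 9}:
k:     0  1  2  3  4  5  6  7  8  9 10 11
g(k):  0  0  1  1  0  0  1  1  2  2  3  3
So g(11) = 3.

3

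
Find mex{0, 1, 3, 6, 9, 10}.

The values 0, 1 are all present; 2 is the first non-negative integer missing from the set.

2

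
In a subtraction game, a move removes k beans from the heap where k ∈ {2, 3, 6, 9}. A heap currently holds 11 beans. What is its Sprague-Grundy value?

3

Build the Grundy sequence with g(k) = mex{g(k−s) : s ∈ {2, 3, 6, 9}, s ≤ k}:
g(0) = mex{} = 0
g(1) = mex{} = 0
g(2) = mex{0} = 1
g(3) = mex{0} = 1
g(4) = mex{0,1} = 2
g(5) = mex{1} = 0
g(6) = mex{0,1,2} = 3
g(7) = mex{0,2} = 1
g(8) = mex{0,1,3} = 2
g(9) = mex{0,1,3} = 2
g(10) = mex{0,1,2} = 3
g(11) = mex{0,1,2} = 3
So g(11) = 3.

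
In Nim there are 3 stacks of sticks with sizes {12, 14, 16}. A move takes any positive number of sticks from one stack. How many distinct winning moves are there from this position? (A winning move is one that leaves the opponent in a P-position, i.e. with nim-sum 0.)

1

Compute the nim-sum pairwise:
12 ⊕ 14 = 2
2 ⊕ 16 = 18
The overall nim-sum is X = 18. A stack of size p has a winning move iff p XOR X < p (reduce it to p XOR X).
  12: 12 XOR 18 = 30 ≥ 12 — no move.
  14: 14 XOR 18 = 28 ≥ 14 — no move.
  16: 16 XOR 18 = 2 < 16 — winning move (to 2).
That gives 1 winning move.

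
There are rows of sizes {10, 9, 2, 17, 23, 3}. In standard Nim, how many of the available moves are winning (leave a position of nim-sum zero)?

Nim-sum: 10 ⊕ 9 ⊕ 2 ⊕ 17 ⊕ 23 ⊕ 3 = 4.
The overall nim-sum is X = 4. A row of size p has a winning move iff p XOR X < p (reduce it to p XOR X).
  10: 10 XOR 4 = 14 ≥ 10 — no move.
  9: 9 XOR 4 = 13 ≥ 9 — no move.
  2: 2 XOR 4 = 6 ≥ 2 — no move.
  17: 17 XOR 4 = 21 ≥ 17 — no move.
  23: 23 XOR 4 = 19 < 23 — winning move (to 19).
  3: 3 XOR 4 = 7 ≥ 3 — no move.
That gives 1 winning move.

1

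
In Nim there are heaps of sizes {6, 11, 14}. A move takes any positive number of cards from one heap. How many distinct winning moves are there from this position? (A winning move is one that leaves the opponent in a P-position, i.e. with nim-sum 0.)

Compute the nim-sum pairwise:
6 ⊕ 11 = 13
13 ⊕ 14 = 3
The overall nim-sum is X = 3. A heap of size p has a winning move iff p XOR X < p (reduce it to p XOR X).
  6: 6 XOR 3 = 5 < 6 — winning move (to 5).
  11: 11 XOR 3 = 8 < 11 — winning move (to 8).
  14: 14 XOR 3 = 13 < 14 — winning move (to 13).
That gives 3 winning moves.

3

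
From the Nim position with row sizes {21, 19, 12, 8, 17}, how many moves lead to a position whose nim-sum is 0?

3

Nim-sum: 21 ⊕ 19 ⊕ 12 ⊕ 8 ⊕ 17 = 19.
The overall nim-sum is X = 19. A row of size p has a winning move iff p XOR X < p (reduce it to p XOR X).
  21: 21 XOR 19 = 6 < 21 — winning move (to 6).
  19: 19 XOR 19 = 0 < 19 — winning move (to 0).
  12: 12 XOR 19 = 31 ≥ 12 — no move.
  8: 8 XOR 19 = 27 ≥ 8 — no move.
  17: 17 XOR 19 = 2 < 17 — winning move (to 2).
That gives 3 winning moves.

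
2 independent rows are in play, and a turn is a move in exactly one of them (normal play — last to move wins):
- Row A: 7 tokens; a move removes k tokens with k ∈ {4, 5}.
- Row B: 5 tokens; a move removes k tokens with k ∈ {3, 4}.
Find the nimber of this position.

Grundy values for row A (subtraction set {4, 5}):
k:     0  1  2  3  4  5  6  7
g(k):  0  0  0  0  1  1  1  1
So g(7) = 1.
For row B, compute g(0), g(1), … with moves {3, 4}:
k:     0  1  2  3  4  5
g(k):  0  0  0  1  1  1
So g(5) = 1.
By the Sprague-Grundy theorem, the Grundy value of a sum of independent games is the XOR of the component values.
Combined value = 1 ⊕ 1 = 0.

0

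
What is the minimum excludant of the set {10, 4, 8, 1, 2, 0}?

The values 0, 1, 2 are all present; 3 is the first non-negative integer missing from the set.

3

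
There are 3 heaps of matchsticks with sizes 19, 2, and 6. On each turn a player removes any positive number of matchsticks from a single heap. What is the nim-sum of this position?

Write each in binary and XOR column by column:
  10011  (19)
  00010  (2)
  00110  (6)
  -----
  10111  (23)

23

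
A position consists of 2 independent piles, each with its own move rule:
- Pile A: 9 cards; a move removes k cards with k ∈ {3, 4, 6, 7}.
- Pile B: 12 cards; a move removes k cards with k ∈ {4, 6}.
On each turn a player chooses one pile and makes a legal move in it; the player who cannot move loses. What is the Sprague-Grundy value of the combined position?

For pile A, compute g(0), g(1), … with moves {3, 4, 6, 7}:
g(0) = mex{} = 0
g(1) = mex{} = 0
g(2) = mex{} = 0
g(3) = mex{0} = 1
g(4) = mex{0} = 1
g(5) = mex{0} = 1
g(6) = mex{0,1} = 2
g(7) = mex{0,1} = 2
g(8) = mex{0,1} = 2
g(9) = mex{0,1,2} = 3
So g(9) = 3.
For pile B, compute g(0), g(1), … with moves {4, 6}:
k:     0  1  2  3  4  5  6  7  8  9 10 11 12
g(k):  0  0  0  0  1  1  1  1  2  2  0  0  0
So g(12) = 0.
The value of a disjunctive sum is the nim-sum of the parts.
Combined value = 3 XOR 0 = 3.

3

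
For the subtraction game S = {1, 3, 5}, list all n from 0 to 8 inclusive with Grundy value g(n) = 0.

Compute g(0), g(1), … for moves {1, 3, 5}:
g(0) = mex{} = 0
g(1) = mex{0} = 1
g(2) = mex{1} = 0
g(3) = mex{0} = 1
g(4) = mex{1} = 0
g(5) = mex{0} = 1
g(6) = mex{1} = 0
g(7) = mex{0} = 1
g(8) = mex{1} = 0
The P-positions (g = 0) in 0..8 are 0, 2, 4, 6, 8.

0, 2, 4, 6, 8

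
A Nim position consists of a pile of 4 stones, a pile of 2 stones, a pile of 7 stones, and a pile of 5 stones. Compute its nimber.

4

In binary:
  100  (4)
  010  (2)
  111  (7)
  101  (5)
  ---
  100  (4)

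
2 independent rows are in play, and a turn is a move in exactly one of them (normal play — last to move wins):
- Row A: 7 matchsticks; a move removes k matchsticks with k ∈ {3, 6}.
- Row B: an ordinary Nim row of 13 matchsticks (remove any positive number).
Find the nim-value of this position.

For row A, compute g(0), g(1), … with moves {3, 6}:
g(0) = mex{} = 0
g(1) = mex{} = 0
g(2) = mex{} = 0
g(3) = mex{0} = 1
g(4) = mex{0} = 1
g(5) = mex{0} = 1
g(6) = mex{0,1} = 2
g(7) = mex{0,1} = 2
So g(7) = 2.
Row B is a plain Nim row of size 13, so its Grundy value is 13.
The value of a disjunctive sum is the nim-sum of the parts.
Combined value = 2 XOR 13 = 15.

15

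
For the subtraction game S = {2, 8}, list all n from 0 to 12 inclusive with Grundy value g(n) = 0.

Compute g(0), g(1), … for moves {2, 8}:
k:     0  1  2  3  4  5  6  7  8  9 10 11 12
g(k):  0  0  1  1  0  0  1  1  2  2  0  0  1
The P-positions (g = 0) in 0..12 are 0, 1, 4, 5, 10, 11.

0, 1, 4, 5, 10, 11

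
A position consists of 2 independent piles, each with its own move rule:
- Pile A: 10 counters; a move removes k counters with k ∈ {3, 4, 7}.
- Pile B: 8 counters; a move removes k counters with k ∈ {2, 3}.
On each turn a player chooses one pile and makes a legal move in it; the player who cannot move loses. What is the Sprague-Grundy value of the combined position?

Grundy values for pile A (subtraction set {3, 4, 7}):
k:     0  1  2  3  4  5  6  7  8  9 10
g(k):  0  0  0  1  1  1  2  2  2  3  0
So g(10) = 0.
For pile B, compute g(0), g(1), … with moves {2, 3}:
g(0) = mex{} = 0
g(1) = mex{} = 0
g(2) = mex{0} = 1
g(3) = mex{0} = 1
g(4) = mex{0,1} = 2
g(5) = mex{1} = 0
g(6) = mex{1,2} = 0
g(7) = mex{0,2} = 1
g(8) = mex{0} = 1
So g(8) = 1.
The value of a disjunctive sum is the nim-sum of the parts.
Combined value = 0 XOR 1 = 1.

1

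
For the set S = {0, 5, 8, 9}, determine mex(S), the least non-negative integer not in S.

1

0 is in the set but 1 is not, so the mex is 1.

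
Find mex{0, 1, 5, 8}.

2

The values 0, 1 are all present; 2 is the first non-negative integer missing from the set.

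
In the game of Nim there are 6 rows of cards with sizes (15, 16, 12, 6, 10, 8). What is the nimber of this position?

Bitwise XOR of the heap sizes:
  01111  (15)
  10000  (16)
  01100  (12)
  00110  (6)
  01010  (10)
  01000  (8)
  -----
  10111  (23)

23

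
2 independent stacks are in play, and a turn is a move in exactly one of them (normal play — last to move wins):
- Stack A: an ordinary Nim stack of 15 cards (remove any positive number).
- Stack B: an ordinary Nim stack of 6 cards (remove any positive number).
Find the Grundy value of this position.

Stack A is a plain Nim stack of size 15, so its Grundy value is 15.
Stack B is a plain Nim stack of size 6, so its Grundy value is 6.
The value of a disjunctive sum is the nim-sum of the parts.
Combined value = 15 XOR 6 = 9.

9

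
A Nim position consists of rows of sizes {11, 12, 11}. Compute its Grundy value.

12

Compute the nim-sum pairwise:
11 ^ 12 = 7
7 ^ 11 = 12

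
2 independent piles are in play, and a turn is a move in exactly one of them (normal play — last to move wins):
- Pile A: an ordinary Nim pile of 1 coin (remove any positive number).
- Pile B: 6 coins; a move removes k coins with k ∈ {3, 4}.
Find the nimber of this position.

Pile A is a plain Nim pile of size 1, so its Grundy value is 1.
For pile B, compute g(0), g(1), … with moves {3, 4}:
k:     0  1  2  3  4  5  6
g(k):  0  0  0  1  1  1  2
So g(6) = 2.
The value of a disjunctive sum is the nim-sum of the parts.
Combined value = 1 XOR 2 = 3.

3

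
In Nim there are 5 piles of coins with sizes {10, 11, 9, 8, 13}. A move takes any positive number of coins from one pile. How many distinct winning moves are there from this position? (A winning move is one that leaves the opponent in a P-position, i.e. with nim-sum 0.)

5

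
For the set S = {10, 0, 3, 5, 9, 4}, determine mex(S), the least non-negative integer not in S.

1

0 is in the set but 1 is not, so the mex is 1.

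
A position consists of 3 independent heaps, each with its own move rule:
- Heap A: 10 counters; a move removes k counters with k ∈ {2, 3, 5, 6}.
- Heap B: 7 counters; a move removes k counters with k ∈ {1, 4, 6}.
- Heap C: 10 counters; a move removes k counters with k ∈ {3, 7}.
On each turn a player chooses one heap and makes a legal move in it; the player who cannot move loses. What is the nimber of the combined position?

1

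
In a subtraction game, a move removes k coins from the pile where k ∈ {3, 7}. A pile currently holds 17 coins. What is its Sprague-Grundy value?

Compute g(0), g(1), … for moves {3, 7}:
k:     0  1  2  3  4  5  6  7  8  9 10 11 12 13 14 15 16 17
g(k):  0  0  0  1  1  1  0  2  2  1  0  0  0  1  1  1  0  2
So g(17) = 2.

2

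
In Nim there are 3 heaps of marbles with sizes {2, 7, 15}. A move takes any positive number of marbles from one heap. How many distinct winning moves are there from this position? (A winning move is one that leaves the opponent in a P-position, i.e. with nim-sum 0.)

1

Compute the nim-sum pairwise:
2 ^ 7 = 5
5 ^ 15 = 10
The overall nim-sum is X = 10. A heap of size p has a winning move iff p XOR X < p (reduce it to p XOR X).
  2: 2 XOR 10 = 8 ≥ 2 — no move.
  7: 7 XOR 10 = 13 ≥ 7 — no move.
  15: 15 XOR 10 = 5 < 15 — winning move (to 5).
That gives 1 winning move.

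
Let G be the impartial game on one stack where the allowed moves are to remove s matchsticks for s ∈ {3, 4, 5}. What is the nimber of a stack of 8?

0

Grundy values for subtraction set {3, 4, 5}:
g(0) = mex{} = 0
g(1) = mex{} = 0
g(2) = mex{} = 0
g(3) = mex{0} = 1
g(4) = mex{0} = 1
g(5) = mex{0} = 1
g(6) = mex{0,1} = 2
g(7) = mex{0,1} = 2
g(8) = mex{1} = 0
So g(8) = 0.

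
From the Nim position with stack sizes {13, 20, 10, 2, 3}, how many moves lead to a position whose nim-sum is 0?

Compute the nim-sum pairwise:
13 ⊕ 20 = 25
25 ⊕ 10 = 19
19 ⊕ 2 = 17
17 ⊕ 3 = 18
The overall nim-sum is X = 18. A stack of size p has a winning move iff p XOR X < p (reduce it to p XOR X).
  13: 13 XOR 18 = 31 ≥ 13 — no move.
  20: 20 XOR 18 = 6 < 20 — winning move (to 6).
  10: 10 XOR 18 = 24 ≥ 10 — no move.
  2: 2 XOR 18 = 16 ≥ 2 — no move.
  3: 3 XOR 18 = 17 ≥ 3 — no move.
That gives 1 winning move.

1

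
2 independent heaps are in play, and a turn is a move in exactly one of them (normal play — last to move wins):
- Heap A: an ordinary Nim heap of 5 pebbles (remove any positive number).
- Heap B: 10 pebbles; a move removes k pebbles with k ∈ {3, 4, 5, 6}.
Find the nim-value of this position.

5

Heap A is a plain Nim heap of size 5, so its Grundy value is 5.
Build the Grundy sequence for heap B with g(k) = mex{g(k−s) : s ∈ {3, 4, 5, 6}, s ≤ k}:
g(0) = mex{} = 0
g(1) = mex{} = 0
g(2) = mex{} = 0
g(3) = mex{0} = 1
g(4) = mex{0} = 1
g(5) = mex{0} = 1
g(6) = mex{0,1} = 2
g(7) = mex{0,1} = 2
g(8) = mex{0,1} = 2
g(9) = mex{1,2} = 0
g(10) = mex{1,2} = 0
So g(10) = 0.
By the Sprague-Grundy theorem, the Grundy value of a sum of independent games is the XOR of the component values.
Combined value = 5 XOR 0 = 5.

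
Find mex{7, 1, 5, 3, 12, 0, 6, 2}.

The values 0, 1, 2, 3 are all present; 4 is the first non-negative integer missing from the set.

4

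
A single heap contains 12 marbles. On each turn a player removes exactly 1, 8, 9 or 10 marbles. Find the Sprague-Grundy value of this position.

2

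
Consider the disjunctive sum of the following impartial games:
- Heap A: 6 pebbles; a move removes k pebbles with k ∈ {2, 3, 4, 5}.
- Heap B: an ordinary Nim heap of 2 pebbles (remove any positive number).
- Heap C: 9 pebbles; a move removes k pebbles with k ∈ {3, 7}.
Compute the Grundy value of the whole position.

Grundy values for heap A (subtraction set {2, 3, 4, 5}):
g(0) = mex{} = 0
g(1) = mex{} = 0
g(2) = mex{0} = 1
g(3) = mex{0} = 1
g(4) = mex{0,1} = 2
g(5) = mex{0,1} = 2
g(6) = mex{0,1,2} = 3
So g(6) = 3.
Heap B is a plain Nim heap of size 2, so its Grundy value is 2.
For heap C, compute g(0), g(1), … with moves {3, 7}:
k:     0  1  2  3  4  5  6  7  8  9
g(k):  0  0  0  1  1  1  0  2  2  1
So g(9) = 1.
By the Sprague-Grundy theorem, the Grundy value of a sum of independent games is the XOR of the component values.
Combined value = 3 ⊕ 2 ⊕ 1 = 0.

0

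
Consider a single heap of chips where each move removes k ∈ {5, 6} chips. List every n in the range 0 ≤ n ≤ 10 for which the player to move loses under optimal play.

0, 1, 2, 3, 4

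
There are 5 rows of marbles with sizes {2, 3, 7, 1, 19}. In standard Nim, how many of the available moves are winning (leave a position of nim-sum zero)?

1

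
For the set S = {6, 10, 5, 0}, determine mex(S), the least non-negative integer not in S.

0 is in the set but 1 is not, so the mex is 1.

1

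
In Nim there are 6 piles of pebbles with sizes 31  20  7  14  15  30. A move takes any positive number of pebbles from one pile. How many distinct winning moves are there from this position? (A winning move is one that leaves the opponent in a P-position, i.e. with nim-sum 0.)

Nim-sum: 31 ⊕ 20 ⊕ 7 ⊕ 14 ⊕ 15 ⊕ 30 = 19.
The overall nim-sum is X = 19. A pile of size p has a winning move iff p XOR X < p (reduce it to p XOR X).
  31: 31 XOR 19 = 12 < 31 — winning move (to 12).
  20: 20 XOR 19 = 7 < 20 — winning move (to 7).
  7: 7 XOR 19 = 20 ≥ 7 — no move.
  14: 14 XOR 19 = 29 ≥ 14 — no move.
  15: 15 XOR 19 = 28 ≥ 15 — no move.
  30: 30 XOR 19 = 13 < 30 — winning move (to 13).
That gives 3 winning moves.

3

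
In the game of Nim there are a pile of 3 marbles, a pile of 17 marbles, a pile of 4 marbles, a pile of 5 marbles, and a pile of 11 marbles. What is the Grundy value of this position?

Compute the nim-sum pairwise:
3 XOR 17 = 18
18 XOR 4 = 22
22 XOR 5 = 19
19 XOR 11 = 24

24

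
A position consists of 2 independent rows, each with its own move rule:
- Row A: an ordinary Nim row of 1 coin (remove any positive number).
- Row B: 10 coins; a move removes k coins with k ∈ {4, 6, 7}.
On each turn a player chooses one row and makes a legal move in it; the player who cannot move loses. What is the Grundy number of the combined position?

Row A is a plain Nim row of size 1, so its Grundy value is 1.
For row B, compute g(0), g(1), … with moves {4, 6, 7}:
g(0) = mex{} = 0
g(1) = mex{} = 0
g(2) = mex{} = 0
g(3) = mex{} = 0
g(4) = mex{0} = 1
g(5) = mex{0} = 1
g(6) = mex{0} = 1
g(7) = mex{0} = 1
g(8) = mex{0,1} = 2
g(9) = mex{0,1} = 2
g(10) = mex{0,1} = 2
So g(10) = 2.
The value of a disjunctive sum is the nim-sum of the parts.
Combined value = 1 XOR 2 = 3.

3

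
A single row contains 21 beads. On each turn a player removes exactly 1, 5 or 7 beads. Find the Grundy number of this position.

Grundy values for subtraction set {1, 5, 7}:
k:     0  1  2  3  4  5  6  7  8  9 10 11 12 13 14 15 16 17 18 19 20 21
g(k):  0  1  0  1  0  1  0  1  0  1  0  1  0  1  0  1  0  1  0  1  0  1
So g(21) = 1.

1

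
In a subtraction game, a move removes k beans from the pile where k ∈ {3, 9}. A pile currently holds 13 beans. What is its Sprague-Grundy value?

Grundy values for subtraction set {3, 9}:
k:     0  1  2  3  4  5  6  7  8  9 10 11 12 13
g(k):  0  0  0  1  1  1  0  0  0  1  1  1  0  0
So g(13) = 0.

0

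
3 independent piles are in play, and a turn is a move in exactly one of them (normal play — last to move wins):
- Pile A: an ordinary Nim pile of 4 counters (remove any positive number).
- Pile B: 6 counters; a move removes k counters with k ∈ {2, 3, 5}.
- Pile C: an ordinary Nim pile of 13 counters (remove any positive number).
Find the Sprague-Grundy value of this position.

10

Pile A is a plain Nim pile of size 4, so its Grundy value is 4.
Build the Grundy sequence for pile B with g(k) = mex{g(k−s) : s ∈ {2, 3, 5}, s ≤ k}:
k:     0  1  2  3  4  5  6
g(k):  0  0  1  1  2  2  3
So g(6) = 3.
Pile C is a plain Nim pile of size 13, so its Grundy value is 13.
The value of a disjunctive sum is the nim-sum of the parts.
Combined value = 4 ⊕ 3 ⊕ 13 = 10.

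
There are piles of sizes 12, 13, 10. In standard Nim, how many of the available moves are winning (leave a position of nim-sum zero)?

3

Write each in binary and XOR column by column:
  1100  (12)
  1101  (13)
  1010  (10)
  ----
  1011  (11)
The overall nim-sum is X = 11. A pile of size p has a winning move iff p XOR X < p (reduce it to p XOR X).
  12: 12 XOR 11 = 7 < 12 — winning move (to 7).
  13: 13 XOR 11 = 6 < 13 — winning move (to 6).
  10: 10 XOR 11 = 1 < 10 — winning move (to 1).
That gives 3 winning moves.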